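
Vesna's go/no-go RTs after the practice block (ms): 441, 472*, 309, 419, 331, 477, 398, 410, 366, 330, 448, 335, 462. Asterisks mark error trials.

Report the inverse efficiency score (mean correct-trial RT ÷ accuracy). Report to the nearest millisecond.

427 ms

Correct trials (n=12): 441, 309, 419, 331, 477, 398, 410, 366, 330, 448, 335, 462
Mean correct RT = 4726/12 = 393.8333 ms
Proportion correct = 12/13
IES = 393.8333 / (12/13) = 426.653 ms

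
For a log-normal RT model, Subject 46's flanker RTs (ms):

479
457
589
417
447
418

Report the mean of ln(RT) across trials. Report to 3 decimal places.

ln(RT): 6.1717, 6.1247, 6.3784, 6.0331, 6.1026, 6.0355
Σ ln(RT) = 36.8459
Mean = 36.8459/6 = 6.14099

6.141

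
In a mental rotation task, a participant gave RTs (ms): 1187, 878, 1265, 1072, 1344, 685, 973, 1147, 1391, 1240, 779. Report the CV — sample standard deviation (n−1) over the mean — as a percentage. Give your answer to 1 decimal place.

n = 11, Σ = 11961, M = 1087.3636
Σ(x−M)² = 540526.545; s = √(540526.545/10) = 232.4923
CV = 232.4923 / 1087.3636 = 0.21381 = 21.381%

21.4%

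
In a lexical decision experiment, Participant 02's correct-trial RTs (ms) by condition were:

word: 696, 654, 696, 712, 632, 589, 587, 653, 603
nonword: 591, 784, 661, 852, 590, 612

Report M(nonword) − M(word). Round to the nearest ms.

M(word) = 5822/9 = 646.889
M(nonword) = 4090/6 = 681.667
Difference = 681.667 − 646.889 = 34.778 ms

35 ms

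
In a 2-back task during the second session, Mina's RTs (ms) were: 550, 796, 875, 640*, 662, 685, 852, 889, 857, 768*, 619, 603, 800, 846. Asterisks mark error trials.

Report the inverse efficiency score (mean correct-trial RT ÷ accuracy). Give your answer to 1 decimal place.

878.3 ms

Correct trials (n=12): 550, 796, 875, 662, 685, 852, 889, 857, 619, 603, 800, 846
Mean correct RT = 9034/12 = 752.8333 ms
Proportion correct = 12/14
IES = 752.8333 / (12/14) = 878.306 ms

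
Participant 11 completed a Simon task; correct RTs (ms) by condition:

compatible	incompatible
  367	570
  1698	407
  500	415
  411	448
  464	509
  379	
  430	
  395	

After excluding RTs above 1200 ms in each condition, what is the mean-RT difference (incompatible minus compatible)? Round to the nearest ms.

compatible: exclude 1698
M(compatible) = 2946/7 = 420.857
M(incompatible) = 2349/5 = 469.800
Difference = 469.800 − 420.857 = 48.943 ms

49 ms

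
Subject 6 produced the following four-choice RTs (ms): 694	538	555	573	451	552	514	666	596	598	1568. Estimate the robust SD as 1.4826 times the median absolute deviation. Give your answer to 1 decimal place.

Sorted: 451, 514, 538, 552, 555, 573, 596, 598, 666, 694, 1568 → median = 573
|x − 573| sorted: 0, 18, 21, 23, 25, 35, 59, 93, 121, 122, 995 → MAD = 35
Robust SD ≈ 1.4826 × 35 = 51.891

51.9 ms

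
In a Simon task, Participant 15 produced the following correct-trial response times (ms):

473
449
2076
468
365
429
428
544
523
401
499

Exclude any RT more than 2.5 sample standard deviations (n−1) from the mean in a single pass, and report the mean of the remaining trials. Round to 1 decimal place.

457.9 ms

n = 11, ΣRT = 6655, M = 605.000
Σ(x−M)² = 2407572.00; s = √(2407572.00/10) = 490.670
Cutoffs: 605.000 ± 2.5·490.670 → [-621.7, 1831.7]
Outside: 2076 → excluded.
Retained (n=10): Σ = 4579, mean = 4579/10 = 457.900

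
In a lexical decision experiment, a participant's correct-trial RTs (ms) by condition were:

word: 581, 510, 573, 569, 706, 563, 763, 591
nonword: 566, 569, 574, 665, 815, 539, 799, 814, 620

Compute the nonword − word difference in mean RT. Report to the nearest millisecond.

55 ms

M(word) = 4856/8 = 607.000
M(nonword) = 5961/9 = 662.333
Difference = 662.333 − 607.000 = 55.333 ms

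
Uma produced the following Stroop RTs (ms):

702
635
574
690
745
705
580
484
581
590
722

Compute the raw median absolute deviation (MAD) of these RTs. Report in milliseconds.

Sorted: 484, 574, 580, 581, 590, 635, 690, 702, 705, 722, 745 → median = 635
|x − 635|: 67, 0, 61, 55, 110, 70, 55, 151, 54, 45, 87
Sorted deviations: 0, 45, 54, 55, 55, 61, 67, 70, 87, 110, 151 → MAD = 61

61 ms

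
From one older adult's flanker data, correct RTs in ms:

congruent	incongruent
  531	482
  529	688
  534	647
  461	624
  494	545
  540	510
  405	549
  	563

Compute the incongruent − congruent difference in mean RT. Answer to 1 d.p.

76.9 ms

M(congruent) = 3494/7 = 499.143
M(incongruent) = 4608/8 = 576.000
Difference = 576.000 − 499.143 = 76.857 ms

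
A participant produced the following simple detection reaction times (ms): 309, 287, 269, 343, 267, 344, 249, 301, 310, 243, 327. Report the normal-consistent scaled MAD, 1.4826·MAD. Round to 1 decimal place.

47.4 ms

Sorted: 243, 249, 267, 269, 287, 301, 309, 310, 327, 343, 344 → median = 301
|x − 301| sorted: 0, 8, 9, 14, 26, 32, 34, 42, 43, 52, 58 → MAD = 32
Robust SD ≈ 1.4826 × 32 = 47.443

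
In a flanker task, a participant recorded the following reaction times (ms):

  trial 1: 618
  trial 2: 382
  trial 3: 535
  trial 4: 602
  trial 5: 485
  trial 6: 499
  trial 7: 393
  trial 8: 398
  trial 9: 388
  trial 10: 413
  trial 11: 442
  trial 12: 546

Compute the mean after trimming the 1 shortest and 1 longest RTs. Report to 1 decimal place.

470.1 ms

Sorted: 382, 388, 393, 398, 413, 442, 485, 499, 535, 546, 602, 618
Drop lowest 1 (382) and highest 1 (618)
Remaining (n=10): Σ = 4701, mean = 4701/10 = 470.100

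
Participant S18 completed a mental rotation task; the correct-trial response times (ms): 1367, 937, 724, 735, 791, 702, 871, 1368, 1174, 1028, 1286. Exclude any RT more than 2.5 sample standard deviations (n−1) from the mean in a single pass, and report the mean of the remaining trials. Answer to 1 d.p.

998.5 ms

n = 11, ΣRT = 10983, M = 998.455
Σ(x−M)² = 682438.73; s = √(682438.73/10) = 261.235
Cutoffs: 998.455 ± 2.5·261.235 → [345.4, 1651.5]
No RTs fall outside the cutoffs; all 11 retained. Mean = 10983/11 = 998.455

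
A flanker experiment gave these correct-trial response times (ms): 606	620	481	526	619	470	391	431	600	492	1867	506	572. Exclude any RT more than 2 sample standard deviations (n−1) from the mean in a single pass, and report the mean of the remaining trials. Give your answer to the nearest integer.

n = 13, ΣRT = 8181, M = 629.308
Σ(x−M)² = 1724982.77; s = √(1724982.77/12) = 379.142
Cutoffs: 629.308 ± 2·379.142 → [-129.0, 1387.6]
Outside: 1867 → excluded.
Retained (n=12): Σ = 6314, mean = 6314/12 = 526.167

526 ms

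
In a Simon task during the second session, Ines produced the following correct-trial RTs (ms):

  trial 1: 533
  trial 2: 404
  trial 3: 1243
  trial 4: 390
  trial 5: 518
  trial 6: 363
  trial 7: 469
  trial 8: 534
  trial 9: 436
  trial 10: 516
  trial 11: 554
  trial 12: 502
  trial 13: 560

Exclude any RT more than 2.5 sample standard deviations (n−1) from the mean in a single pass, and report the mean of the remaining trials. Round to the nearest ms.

n = 13, ΣRT = 7022, M = 540.154
Σ(x−M)² = 585575.69; s = √(585575.69/12) = 220.903
Cutoffs: 540.154 ± 2.5·220.903 → [-12.1, 1092.4]
Outside: 1243 → excluded.
Retained (n=12): Σ = 5779, mean = 5779/12 = 481.583

482 ms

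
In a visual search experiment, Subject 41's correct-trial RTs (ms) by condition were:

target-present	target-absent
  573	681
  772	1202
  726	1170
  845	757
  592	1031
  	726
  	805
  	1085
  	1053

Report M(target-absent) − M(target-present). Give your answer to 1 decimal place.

244.0 ms

M(target-present) = 3508/5 = 701.600
M(target-absent) = 8510/9 = 945.556
Difference = 945.556 − 701.600 = 243.956 ms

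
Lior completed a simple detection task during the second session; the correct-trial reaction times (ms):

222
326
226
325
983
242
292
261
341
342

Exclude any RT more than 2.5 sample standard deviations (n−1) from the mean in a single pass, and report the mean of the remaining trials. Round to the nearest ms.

n = 10, ΣRT = 3560, M = 356.000
Σ(x−M)² = 456384.00; s = √(456384.00/9) = 225.187
Cutoffs: 356.000 ± 2.5·225.187 → [-207.0, 919.0]
Outside: 983 → excluded.
Retained (n=9): Σ = 2577, mean = 2577/9 = 286.333

286 ms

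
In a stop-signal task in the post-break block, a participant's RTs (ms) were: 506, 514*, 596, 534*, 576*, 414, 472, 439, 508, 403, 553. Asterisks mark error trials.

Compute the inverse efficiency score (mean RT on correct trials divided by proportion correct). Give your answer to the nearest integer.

669 ms

Correct trials (n=8): 506, 596, 414, 472, 439, 508, 403, 553
Mean correct RT = 3891/8 = 486.3750 ms
Proportion correct = 8/11
IES = 486.3750 / (8/11) = 668.766 ms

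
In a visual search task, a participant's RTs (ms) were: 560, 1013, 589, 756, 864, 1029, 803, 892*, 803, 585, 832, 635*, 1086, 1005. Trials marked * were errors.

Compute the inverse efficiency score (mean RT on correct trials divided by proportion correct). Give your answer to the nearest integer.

965 ms

Correct trials (n=12): 560, 1013, 589, 756, 864, 1029, 803, 803, 585, 832, 1086, 1005
Mean correct RT = 9925/12 = 827.0833 ms
Proportion correct = 12/14
IES = 827.0833 / (12/14) = 964.931 ms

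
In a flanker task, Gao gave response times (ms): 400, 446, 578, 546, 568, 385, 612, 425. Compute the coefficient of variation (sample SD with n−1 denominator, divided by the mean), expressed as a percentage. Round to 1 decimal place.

n = 8, Σ = 3960, M = 495.0000
Σ(x−M)² = 56934.000; s = √(56934.000/7) = 90.1855
CV = 90.1855 / 495.0000 = 0.18219 = 18.219%

18.2%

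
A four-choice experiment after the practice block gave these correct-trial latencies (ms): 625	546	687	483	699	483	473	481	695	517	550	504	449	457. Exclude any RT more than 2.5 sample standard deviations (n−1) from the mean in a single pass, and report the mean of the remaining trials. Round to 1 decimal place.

n = 14, ΣRT = 7649, M = 546.357
Σ(x−M)² = 109173.21; s = √(109173.21/13) = 91.640
Cutoffs: 546.357 ± 2.5·91.640 → [317.3, 775.5]
No RTs fall outside the cutoffs; all 14 retained. Mean = 7649/14 = 546.357

546.4 ms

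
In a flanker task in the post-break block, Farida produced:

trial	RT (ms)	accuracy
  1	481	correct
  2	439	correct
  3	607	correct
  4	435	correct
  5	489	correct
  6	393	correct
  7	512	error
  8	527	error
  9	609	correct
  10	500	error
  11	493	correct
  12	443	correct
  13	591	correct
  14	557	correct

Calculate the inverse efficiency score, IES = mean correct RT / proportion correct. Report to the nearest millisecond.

Correct trials (n=11): 481, 439, 607, 435, 489, 393, 609, 493, 443, 591, 557
Mean correct RT = 5537/11 = 503.3636 ms
Proportion correct = 11/14
IES = 503.3636 / (11/14) = 640.645 ms

641 ms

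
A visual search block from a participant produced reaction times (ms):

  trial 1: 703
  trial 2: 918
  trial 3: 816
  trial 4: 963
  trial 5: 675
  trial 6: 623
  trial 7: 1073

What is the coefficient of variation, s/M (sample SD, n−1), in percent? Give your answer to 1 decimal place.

20.3%

n = 7, Σ = 5771, M = 824.4286
Σ(x−M)² = 167463.714; s = √(167463.714/6) = 167.0647
CV = 167.0647 / 824.4286 = 0.20264 = 20.264%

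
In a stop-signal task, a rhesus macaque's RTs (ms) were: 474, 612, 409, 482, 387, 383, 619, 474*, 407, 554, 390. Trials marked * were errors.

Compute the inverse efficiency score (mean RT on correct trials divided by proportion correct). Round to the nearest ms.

519 ms

Correct trials (n=10): 474, 612, 409, 482, 387, 383, 619, 407, 554, 390
Mean correct RT = 4717/10 = 471.7000 ms
Proportion correct = 10/11
IES = 471.7000 / (10/11) = 518.870 ms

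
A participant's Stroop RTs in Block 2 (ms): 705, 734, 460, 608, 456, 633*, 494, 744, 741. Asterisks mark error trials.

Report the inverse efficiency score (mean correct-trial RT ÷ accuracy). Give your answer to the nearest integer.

Correct trials (n=8): 705, 734, 460, 608, 456, 494, 744, 741
Mean correct RT = 4942/8 = 617.7500 ms
Proportion correct = 8/9
IES = 617.7500 / (8/9) = 694.969 ms

695 ms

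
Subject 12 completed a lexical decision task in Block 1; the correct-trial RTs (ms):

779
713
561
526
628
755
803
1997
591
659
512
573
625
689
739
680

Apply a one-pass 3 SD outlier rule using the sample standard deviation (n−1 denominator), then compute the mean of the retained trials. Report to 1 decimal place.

n = 16, ΣRT = 11830, M = 739.375
Σ(x−M)² = 1804929.75; s = √(1804929.75/15) = 346.884
Cutoffs: 739.375 ± 3·346.884 → [-301.3, 1780.0]
Outside: 1997 → excluded.
Retained (n=15): Σ = 9833, mean = 9833/15 = 655.533

655.5 ms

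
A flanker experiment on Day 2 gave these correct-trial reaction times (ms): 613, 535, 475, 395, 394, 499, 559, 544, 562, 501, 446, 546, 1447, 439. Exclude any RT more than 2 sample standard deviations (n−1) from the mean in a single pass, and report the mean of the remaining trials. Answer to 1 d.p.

n = 14, ΣRT = 7955, M = 568.214
Σ(x−M)² = 886560.36; s = √(886560.36/13) = 261.145
Cutoffs: 568.214 ± 2·261.145 → [45.9, 1090.5]
Outside: 1447 → excluded.
Retained (n=13): Σ = 6508, mean = 6508/13 = 500.615

500.6 ms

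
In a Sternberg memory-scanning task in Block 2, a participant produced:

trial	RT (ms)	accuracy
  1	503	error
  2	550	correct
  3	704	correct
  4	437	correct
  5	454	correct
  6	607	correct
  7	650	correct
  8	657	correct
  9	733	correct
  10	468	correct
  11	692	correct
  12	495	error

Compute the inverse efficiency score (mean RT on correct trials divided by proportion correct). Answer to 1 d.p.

714.2 ms

Correct trials (n=10): 550, 704, 437, 454, 607, 650, 657, 733, 468, 692
Mean correct RT = 5952/10 = 595.2000 ms
Proportion correct = 10/12
IES = 595.2000 / (10/12) = 714.240 ms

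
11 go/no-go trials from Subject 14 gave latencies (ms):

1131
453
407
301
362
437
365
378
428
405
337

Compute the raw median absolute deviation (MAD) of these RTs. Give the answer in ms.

40 ms

Sorted: 301, 337, 362, 365, 378, 405, 407, 428, 437, 453, 1131 → median = 405
|x − 405|: 726, 48, 2, 104, 43, 32, 40, 27, 23, 0, 68
Sorted deviations: 0, 2, 23, 27, 32, 40, 43, 48, 68, 104, 726 → MAD = 40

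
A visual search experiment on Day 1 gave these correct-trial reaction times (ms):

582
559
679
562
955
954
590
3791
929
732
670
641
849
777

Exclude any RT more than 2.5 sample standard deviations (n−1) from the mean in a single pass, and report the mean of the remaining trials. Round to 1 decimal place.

n = 14, ΣRT = 13270, M = 947.857
Σ(x−M)² = 8975123.71; s = √(8975123.71/13) = 830.900
Cutoffs: 947.857 ± 2.5·830.900 → [-1129.4, 3025.1]
Outside: 3791 → excluded.
Retained (n=13): Σ = 9479, mean = 9479/13 = 729.154

729.2 ms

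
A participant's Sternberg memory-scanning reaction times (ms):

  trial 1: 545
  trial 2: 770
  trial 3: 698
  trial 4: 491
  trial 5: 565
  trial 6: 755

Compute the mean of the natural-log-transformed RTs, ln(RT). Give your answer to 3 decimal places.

6.443

ln(RT): 6.3008, 6.6464, 6.5482, 6.1964, 6.3368, 6.6267
Σ ln(RT) = 38.6554
Mean = 38.6554/6 = 6.44256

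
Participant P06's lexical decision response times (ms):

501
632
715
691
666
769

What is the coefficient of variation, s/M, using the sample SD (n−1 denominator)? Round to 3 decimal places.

0.138

n = 6, Σ = 3974, M = 662.3333
Σ(x−M)² = 41935.333; s = √(41935.333/5) = 91.5809
CV = 91.5809 / 662.3333 = 0.13827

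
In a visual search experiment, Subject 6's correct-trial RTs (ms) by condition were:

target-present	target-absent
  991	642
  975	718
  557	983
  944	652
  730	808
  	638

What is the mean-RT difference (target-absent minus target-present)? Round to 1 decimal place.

-99.2 ms

M(target-present) = 4197/5 = 839.400
M(target-absent) = 4441/6 = 740.167
Difference = 740.167 − 839.400 = -99.233 ms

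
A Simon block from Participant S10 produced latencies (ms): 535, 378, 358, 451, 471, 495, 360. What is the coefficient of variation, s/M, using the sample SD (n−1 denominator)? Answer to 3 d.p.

0.162

n = 7, Σ = 3048, M = 435.4286
Σ(x−M)² = 29953.714; s = √(29953.714/6) = 70.6561
CV = 70.6561 / 435.4286 = 0.16227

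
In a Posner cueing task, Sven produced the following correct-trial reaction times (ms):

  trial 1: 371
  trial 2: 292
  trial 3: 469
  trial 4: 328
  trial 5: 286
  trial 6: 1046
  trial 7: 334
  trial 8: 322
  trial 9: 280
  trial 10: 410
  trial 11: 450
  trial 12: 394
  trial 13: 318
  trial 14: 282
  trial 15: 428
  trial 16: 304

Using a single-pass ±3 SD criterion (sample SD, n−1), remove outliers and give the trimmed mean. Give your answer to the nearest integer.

351 ms

n = 16, ΣRT = 6314, M = 394.625
Σ(x−M)² = 510423.75; s = √(510423.75/15) = 184.467
Cutoffs: 394.625 ± 3·184.467 → [-158.8, 948.0]
Outside: 1046 → excluded.
Retained (n=15): Σ = 5268, mean = 5268/15 = 351.200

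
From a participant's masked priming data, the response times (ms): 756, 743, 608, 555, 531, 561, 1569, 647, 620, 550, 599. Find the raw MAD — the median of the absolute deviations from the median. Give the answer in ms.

Sorted: 531, 550, 555, 561, 599, 608, 620, 647, 743, 756, 1569 → median = 608
|x − 608|: 148, 135, 0, 53, 77, 47, 961, 39, 12, 58, 9
Sorted deviations: 0, 9, 12, 39, 47, 53, 58, 77, 135, 148, 961 → MAD = 53

53 ms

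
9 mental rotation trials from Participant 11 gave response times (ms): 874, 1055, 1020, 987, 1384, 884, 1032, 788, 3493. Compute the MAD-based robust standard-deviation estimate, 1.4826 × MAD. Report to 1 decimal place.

201.6 ms

Sorted: 788, 874, 884, 987, 1020, 1032, 1055, 1384, 3493 → median = 1020
|x − 1020| sorted: 0, 12, 33, 35, 136, 146, 232, 364, 2473 → MAD = 136
Robust SD ≈ 1.4826 × 136 = 201.634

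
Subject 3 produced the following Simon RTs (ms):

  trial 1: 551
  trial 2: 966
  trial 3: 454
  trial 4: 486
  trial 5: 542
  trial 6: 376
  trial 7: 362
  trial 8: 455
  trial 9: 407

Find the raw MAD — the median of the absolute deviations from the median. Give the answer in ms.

79 ms

Sorted: 362, 376, 407, 454, 455, 486, 542, 551, 966 → median = 455
|x − 455|: 96, 511, 1, 31, 87, 79, 93, 0, 48
Sorted deviations: 0, 1, 31, 48, 79, 87, 93, 96, 511 → MAD = 79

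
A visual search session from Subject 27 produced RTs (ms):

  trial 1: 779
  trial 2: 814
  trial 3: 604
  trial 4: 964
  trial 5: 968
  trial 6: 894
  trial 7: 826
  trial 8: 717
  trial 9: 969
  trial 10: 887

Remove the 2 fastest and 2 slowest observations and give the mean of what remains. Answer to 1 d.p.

860.7 ms

Sorted: 604, 717, 779, 814, 826, 887, 894, 964, 968, 969
Drop lowest 2 (604, 717) and highest 2 (968, 969)
Remaining (n=6): Σ = 5164, mean = 5164/6 = 860.667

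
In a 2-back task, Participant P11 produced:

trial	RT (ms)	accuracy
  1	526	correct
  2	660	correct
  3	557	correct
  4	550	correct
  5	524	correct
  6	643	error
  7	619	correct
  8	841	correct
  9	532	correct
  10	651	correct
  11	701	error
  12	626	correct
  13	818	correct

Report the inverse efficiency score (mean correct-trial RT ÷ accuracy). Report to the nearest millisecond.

Correct trials (n=11): 526, 660, 557, 550, 524, 619, 841, 532, 651, 626, 818
Mean correct RT = 6904/11 = 627.6364 ms
Proportion correct = 11/13
IES = 627.6364 / (11/13) = 741.752 ms

742 ms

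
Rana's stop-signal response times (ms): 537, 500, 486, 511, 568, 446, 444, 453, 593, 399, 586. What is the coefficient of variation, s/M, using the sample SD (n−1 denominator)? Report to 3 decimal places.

0.127

n = 11, Σ = 5523, M = 502.0909
Σ(x−M)² = 40768.909; s = √(40768.909/10) = 63.8505
CV = 63.8505 / 502.0909 = 0.12717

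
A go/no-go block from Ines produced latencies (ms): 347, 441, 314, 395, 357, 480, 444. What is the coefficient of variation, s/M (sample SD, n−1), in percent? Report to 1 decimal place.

15.3%

n = 7, Σ = 2778, M = 396.8571
Σ(x−M)² = 22026.857; s = √(22026.857/6) = 60.5900
CV = 60.5900 / 396.8571 = 0.15267 = 15.267%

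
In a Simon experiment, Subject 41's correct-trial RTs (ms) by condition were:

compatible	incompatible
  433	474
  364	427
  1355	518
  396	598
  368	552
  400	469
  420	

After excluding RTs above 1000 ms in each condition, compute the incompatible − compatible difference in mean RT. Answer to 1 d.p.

compatible: exclude 1355
M(compatible) = 2381/6 = 396.833
M(incompatible) = 3038/6 = 506.333
Difference = 506.333 − 396.833 = 109.500 ms

109.5 ms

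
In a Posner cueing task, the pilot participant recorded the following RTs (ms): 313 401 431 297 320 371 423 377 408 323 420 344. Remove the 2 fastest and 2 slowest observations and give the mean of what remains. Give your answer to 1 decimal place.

Sorted: 297, 313, 320, 323, 344, 371, 377, 401, 408, 420, 423, 431
Drop lowest 2 (297, 313) and highest 2 (423, 431)
Remaining (n=8): Σ = 2964, mean = 2964/8 = 370.500

370.5 ms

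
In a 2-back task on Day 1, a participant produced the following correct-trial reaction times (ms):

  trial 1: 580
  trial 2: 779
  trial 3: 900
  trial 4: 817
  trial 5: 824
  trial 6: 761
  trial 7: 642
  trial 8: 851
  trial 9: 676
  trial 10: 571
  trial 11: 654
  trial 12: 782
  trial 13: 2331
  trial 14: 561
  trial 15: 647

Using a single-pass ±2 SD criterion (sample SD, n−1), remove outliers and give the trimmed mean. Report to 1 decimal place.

717.5 ms

n = 15, ΣRT = 12376, M = 825.067
Σ(x−M)² = 2593314.93; s = √(2593314.93/14) = 430.391
Cutoffs: 825.067 ± 2·430.391 → [-35.7, 1685.8]
Outside: 2331 → excluded.
Retained (n=14): Σ = 10045, mean = 10045/14 = 717.500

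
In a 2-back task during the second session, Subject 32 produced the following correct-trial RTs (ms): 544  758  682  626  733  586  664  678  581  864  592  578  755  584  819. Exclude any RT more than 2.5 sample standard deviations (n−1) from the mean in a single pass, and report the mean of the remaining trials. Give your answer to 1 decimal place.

n = 15, ΣRT = 10044, M = 669.600
Σ(x−M)² = 133749.60; s = √(133749.60/14) = 97.742
Cutoffs: 669.600 ± 2.5·97.742 → [425.2, 914.0]
No RTs fall outside the cutoffs; all 15 retained. Mean = 10044/15 = 669.600

669.6 ms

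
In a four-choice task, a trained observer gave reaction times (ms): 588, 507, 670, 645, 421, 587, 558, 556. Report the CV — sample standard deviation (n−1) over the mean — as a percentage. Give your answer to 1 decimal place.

n = 8, Σ = 4532, M = 566.5000
Σ(x−M)² = 42650.000; s = √(42650.000/7) = 78.0568
CV = 78.0568 / 566.5000 = 0.13779 = 13.779%

13.8%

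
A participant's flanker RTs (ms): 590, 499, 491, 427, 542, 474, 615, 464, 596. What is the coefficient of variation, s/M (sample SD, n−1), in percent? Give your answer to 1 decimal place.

12.7%

n = 9, Σ = 4698, M = 522.0000
Σ(x−M)² = 35332.000; s = √(35332.000/8) = 66.4568
CV = 66.4568 / 522.0000 = 0.12731 = 12.731%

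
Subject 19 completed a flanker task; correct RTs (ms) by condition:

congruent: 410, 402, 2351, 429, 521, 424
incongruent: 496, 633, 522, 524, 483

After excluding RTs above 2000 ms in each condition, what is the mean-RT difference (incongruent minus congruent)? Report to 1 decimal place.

congruent: exclude 2351
M(congruent) = 2186/5 = 437.200
M(incongruent) = 2658/5 = 531.600
Difference = 531.600 − 437.200 = 94.400 ms

94.4 ms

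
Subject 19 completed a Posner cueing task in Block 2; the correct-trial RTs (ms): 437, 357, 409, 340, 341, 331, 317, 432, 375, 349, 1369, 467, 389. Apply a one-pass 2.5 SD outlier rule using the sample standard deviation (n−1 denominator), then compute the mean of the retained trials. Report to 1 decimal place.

n = 13, ΣRT = 5913, M = 454.846
Σ(x−M)² = 930745.69; s = √(930745.69/12) = 278.500
Cutoffs: 454.846 ± 2.5·278.500 → [-241.4, 1151.1]
Outside: 1369 → excluded.
Retained (n=12): Σ = 4544, mean = 4544/12 = 378.667

378.7 ms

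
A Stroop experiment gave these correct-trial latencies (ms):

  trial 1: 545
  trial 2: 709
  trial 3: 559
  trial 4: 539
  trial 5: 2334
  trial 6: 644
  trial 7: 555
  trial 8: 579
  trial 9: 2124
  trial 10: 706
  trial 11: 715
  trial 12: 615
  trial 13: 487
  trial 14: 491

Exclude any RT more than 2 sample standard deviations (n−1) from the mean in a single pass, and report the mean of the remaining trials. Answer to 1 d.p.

n = 14, ΣRT = 11602, M = 828.714
Σ(x−M)² = 4671034.86; s = √(4671034.86/13) = 599.425
Cutoffs: 828.714 ± 2·599.425 → [-370.1, 2027.6]
Outside: 2124, 2334 → excluded.
Retained (n=12): Σ = 7144, mean = 7144/12 = 595.333

595.3 ms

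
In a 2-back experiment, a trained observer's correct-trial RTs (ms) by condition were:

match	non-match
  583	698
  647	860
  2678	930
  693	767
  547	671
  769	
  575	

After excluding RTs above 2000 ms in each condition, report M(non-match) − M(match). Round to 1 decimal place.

match: exclude 2678
M(match) = 3814/6 = 635.667
M(non-match) = 3926/5 = 785.200
Difference = 785.200 − 635.667 = 149.533 ms

149.5 ms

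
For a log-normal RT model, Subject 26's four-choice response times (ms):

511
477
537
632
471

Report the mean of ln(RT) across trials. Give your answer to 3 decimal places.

ln(RT): 6.2364, 6.1675, 6.2860, 6.4489, 6.1549
Σ ln(RT) = 31.2936
Mean = 31.2936/5 = 6.25873

6.259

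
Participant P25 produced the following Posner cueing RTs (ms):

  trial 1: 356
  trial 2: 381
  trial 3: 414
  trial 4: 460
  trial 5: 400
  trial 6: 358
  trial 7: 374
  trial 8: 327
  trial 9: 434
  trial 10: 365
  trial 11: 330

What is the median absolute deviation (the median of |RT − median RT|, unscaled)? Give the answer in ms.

Sorted: 327, 330, 356, 358, 365, 374, 381, 400, 414, 434, 460 → median = 374
|x − 374|: 18, 7, 40, 86, 26, 16, 0, 47, 60, 9, 44
Sorted deviations: 0, 7, 9, 16, 18, 26, 40, 44, 47, 60, 86 → MAD = 26

26 ms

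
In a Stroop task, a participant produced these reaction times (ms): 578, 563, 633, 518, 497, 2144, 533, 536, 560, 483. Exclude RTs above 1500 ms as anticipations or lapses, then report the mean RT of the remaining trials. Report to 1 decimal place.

544.6 ms

Excluded: 2144
Retained (n=9): Σ = 4901
Mean = 4901/9 = 544.5556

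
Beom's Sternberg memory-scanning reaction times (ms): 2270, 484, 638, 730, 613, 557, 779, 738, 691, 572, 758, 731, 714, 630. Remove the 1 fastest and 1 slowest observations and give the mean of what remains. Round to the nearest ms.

679 ms

Sorted: 484, 557, 572, 613, 630, 638, 691, 714, 730, 731, 738, 758, 779, 2270
Drop lowest 1 (484) and highest 1 (2270)
Remaining (n=12): Σ = 8151, mean = 8151/12 = 679.250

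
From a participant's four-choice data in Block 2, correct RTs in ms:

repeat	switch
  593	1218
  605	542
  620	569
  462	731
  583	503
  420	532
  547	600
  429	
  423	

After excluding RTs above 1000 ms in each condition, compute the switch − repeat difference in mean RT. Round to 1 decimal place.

switch: exclude 1218
M(repeat) = 4682/9 = 520.222
M(switch) = 3477/6 = 579.500
Difference = 579.500 − 520.222 = 59.278 ms

59.3 ms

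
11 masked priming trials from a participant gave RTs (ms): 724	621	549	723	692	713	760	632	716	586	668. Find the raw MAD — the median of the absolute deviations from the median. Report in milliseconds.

32 ms

Sorted: 549, 586, 621, 632, 668, 692, 713, 716, 723, 724, 760 → median = 692
|x − 692|: 32, 71, 143, 31, 0, 21, 68, 60, 24, 106, 24
Sorted deviations: 0, 21, 24, 24, 31, 32, 60, 68, 71, 106, 143 → MAD = 32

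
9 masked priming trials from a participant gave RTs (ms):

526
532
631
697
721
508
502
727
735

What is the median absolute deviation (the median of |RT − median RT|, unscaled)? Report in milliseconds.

99 ms

Sorted: 502, 508, 526, 532, 631, 697, 721, 727, 735 → median = 631
|x − 631|: 105, 99, 0, 66, 90, 123, 129, 96, 104
Sorted deviations: 0, 66, 90, 96, 99, 104, 105, 123, 129 → MAD = 99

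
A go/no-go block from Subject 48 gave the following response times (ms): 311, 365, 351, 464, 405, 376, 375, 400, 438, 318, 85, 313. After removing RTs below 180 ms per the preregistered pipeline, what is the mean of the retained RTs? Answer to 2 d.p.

374.18 ms

Excluded: 85
Retained (n=11): Σ = 4116
Mean = 4116/11 = 374.1818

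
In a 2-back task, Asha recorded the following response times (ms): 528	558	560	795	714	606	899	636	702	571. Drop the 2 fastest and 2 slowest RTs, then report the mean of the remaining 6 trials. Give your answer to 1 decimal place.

Sorted: 528, 558, 560, 571, 606, 636, 702, 714, 795, 899
Drop lowest 2 (528, 558) and highest 2 (795, 899)
Remaining (n=6): Σ = 3789, mean = 3789/6 = 631.500

631.5 ms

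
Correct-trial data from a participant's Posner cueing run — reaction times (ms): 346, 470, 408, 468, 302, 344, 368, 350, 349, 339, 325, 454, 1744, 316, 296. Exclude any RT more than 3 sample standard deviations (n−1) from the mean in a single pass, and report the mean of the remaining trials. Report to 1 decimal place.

366.8 ms

n = 15, ΣRT = 6879, M = 458.600
Σ(x−M)² = 1816329.60; s = √(1816329.60/14) = 360.191
Cutoffs: 458.600 ± 3·360.191 → [-622.0, 1539.2]
Outside: 1744 → excluded.
Retained (n=14): Σ = 5135, mean = 5135/14 = 366.786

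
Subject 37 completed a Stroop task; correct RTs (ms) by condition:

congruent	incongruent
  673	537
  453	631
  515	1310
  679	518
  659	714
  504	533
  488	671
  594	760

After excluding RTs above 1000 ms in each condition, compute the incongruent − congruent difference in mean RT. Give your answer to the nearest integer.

incongruent: exclude 1310
M(congruent) = 4565/8 = 570.625
M(incongruent) = 4364/7 = 623.429
Difference = 623.429 − 570.625 = 52.804 ms

53 ms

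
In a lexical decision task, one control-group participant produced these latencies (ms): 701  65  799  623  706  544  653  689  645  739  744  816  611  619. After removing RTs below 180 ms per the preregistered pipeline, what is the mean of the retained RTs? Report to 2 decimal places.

Excluded: 65
Retained (n=13): Σ = 8889
Mean = 8889/13 = 683.7692

683.77 ms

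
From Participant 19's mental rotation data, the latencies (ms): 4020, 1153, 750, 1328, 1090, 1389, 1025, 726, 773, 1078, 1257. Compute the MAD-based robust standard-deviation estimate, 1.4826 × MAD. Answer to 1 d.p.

Sorted: 726, 750, 773, 1025, 1078, 1090, 1153, 1257, 1328, 1389, 4020 → median = 1090
|x − 1090| sorted: 0, 12, 63, 65, 167, 238, 299, 317, 340, 364, 2930 → MAD = 238
Robust SD ≈ 1.4826 × 238 = 352.859

352.9 ms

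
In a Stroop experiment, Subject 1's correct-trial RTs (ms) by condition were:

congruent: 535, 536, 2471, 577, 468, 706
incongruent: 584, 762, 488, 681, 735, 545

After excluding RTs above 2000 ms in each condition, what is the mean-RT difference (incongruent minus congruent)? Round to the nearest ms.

68 ms

congruent: exclude 2471
M(congruent) = 2822/5 = 564.400
M(incongruent) = 3795/6 = 632.500
Difference = 632.500 − 564.400 = 68.100 ms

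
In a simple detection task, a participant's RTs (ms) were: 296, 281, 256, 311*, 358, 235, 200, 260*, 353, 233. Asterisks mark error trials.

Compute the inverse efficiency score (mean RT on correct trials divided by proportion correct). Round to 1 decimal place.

Correct trials (n=8): 296, 281, 256, 358, 235, 200, 353, 233
Mean correct RT = 2212/8 = 276.5000 ms
Proportion correct = 8/10
IES = 276.5000 / (8/10) = 345.625 ms

345.6 ms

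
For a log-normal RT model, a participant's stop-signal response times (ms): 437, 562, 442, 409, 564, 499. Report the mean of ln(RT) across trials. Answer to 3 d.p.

6.177

ln(RT): 6.0799, 6.3315, 6.0913, 6.0137, 6.3351, 6.2126
Σ ln(RT) = 37.0641
Mean = 37.0641/6 = 6.17735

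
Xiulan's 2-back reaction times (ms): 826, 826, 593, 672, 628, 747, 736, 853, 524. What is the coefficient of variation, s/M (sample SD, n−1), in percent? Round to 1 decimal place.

16.2%

n = 9, Σ = 6405, M = 711.6667
Σ(x−M)² = 105834.000; s = √(105834.000/8) = 115.0185
CV = 115.0185 / 711.6667 = 0.16162 = 16.162%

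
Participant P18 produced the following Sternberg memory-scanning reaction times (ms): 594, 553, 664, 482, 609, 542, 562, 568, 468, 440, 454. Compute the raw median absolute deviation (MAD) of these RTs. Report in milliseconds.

56 ms

Sorted: 440, 454, 468, 482, 542, 553, 562, 568, 594, 609, 664 → median = 553
|x − 553|: 41, 0, 111, 71, 56, 11, 9, 15, 85, 113, 99
Sorted deviations: 0, 9, 11, 15, 41, 56, 71, 85, 99, 111, 113 → MAD = 56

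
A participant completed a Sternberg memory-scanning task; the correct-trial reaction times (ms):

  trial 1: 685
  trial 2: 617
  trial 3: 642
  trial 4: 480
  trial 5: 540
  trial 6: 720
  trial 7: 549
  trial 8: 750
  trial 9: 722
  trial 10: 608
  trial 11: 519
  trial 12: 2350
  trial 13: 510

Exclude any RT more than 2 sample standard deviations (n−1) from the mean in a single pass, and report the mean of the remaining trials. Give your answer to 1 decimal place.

n = 13, ΣRT = 9692, M = 745.538
Σ(x−M)² = 2883529.23; s = √(2883529.23/12) = 490.198
Cutoffs: 745.538 ± 2·490.198 → [-234.9, 1725.9]
Outside: 2350 → excluded.
Retained (n=12): Σ = 7342, mean = 7342/12 = 611.833

611.8 ms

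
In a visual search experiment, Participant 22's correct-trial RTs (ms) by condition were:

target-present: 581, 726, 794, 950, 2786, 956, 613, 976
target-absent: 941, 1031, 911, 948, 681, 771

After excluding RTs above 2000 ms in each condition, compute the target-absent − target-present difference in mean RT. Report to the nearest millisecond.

81 ms

target-present: exclude 2786
M(target-present) = 5596/7 = 799.429
M(target-absent) = 5283/6 = 880.500
Difference = 880.500 − 799.429 = 81.071 ms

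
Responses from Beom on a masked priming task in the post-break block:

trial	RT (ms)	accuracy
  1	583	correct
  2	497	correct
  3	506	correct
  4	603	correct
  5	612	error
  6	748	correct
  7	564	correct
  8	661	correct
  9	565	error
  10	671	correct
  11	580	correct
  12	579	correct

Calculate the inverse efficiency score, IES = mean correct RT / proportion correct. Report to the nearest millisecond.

Correct trials (n=10): 583, 497, 506, 603, 748, 564, 661, 671, 580, 579
Mean correct RT = 5992/10 = 599.2000 ms
Proportion correct = 10/12
IES = 599.2000 / (10/12) = 719.040 ms

719 ms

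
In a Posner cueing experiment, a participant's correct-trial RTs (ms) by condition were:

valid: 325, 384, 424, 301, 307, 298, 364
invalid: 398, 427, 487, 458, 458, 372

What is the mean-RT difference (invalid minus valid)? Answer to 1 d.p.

90.0 ms

M(valid) = 2403/7 = 343.286
M(invalid) = 2600/6 = 433.333
Difference = 433.333 − 343.286 = 90.048 ms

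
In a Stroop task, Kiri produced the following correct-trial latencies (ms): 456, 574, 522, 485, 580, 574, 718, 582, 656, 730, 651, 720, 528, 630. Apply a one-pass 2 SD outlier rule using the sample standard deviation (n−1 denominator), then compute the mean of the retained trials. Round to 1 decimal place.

n = 14, ΣRT = 8406, M = 600.429
Σ(x−M)² = 99163.43; s = √(99163.43/13) = 87.338
Cutoffs: 600.429 ± 2·87.338 → [425.8, 775.1]
No RTs fall outside the cutoffs; all 14 retained. Mean = 8406/14 = 600.429

600.4 ms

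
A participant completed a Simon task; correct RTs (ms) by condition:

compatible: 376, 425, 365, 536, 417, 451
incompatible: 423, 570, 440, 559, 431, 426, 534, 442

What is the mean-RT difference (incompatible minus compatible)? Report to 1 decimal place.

49.8 ms

M(compatible) = 2570/6 = 428.333
M(incompatible) = 3825/8 = 478.125
Difference = 478.125 − 428.333 = 49.792 ms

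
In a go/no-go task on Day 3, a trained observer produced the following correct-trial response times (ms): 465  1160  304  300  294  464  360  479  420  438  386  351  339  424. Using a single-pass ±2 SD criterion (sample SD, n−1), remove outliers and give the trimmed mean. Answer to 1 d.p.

386.5 ms

n = 14, ΣRT = 6184, M = 441.714
Σ(x−M)² = 608590.86; s = √(608590.86/13) = 216.367
Cutoffs: 441.714 ± 2·216.367 → [9.0, 874.4]
Outside: 1160 → excluded.
Retained (n=13): Σ = 5024, mean = 5024/13 = 386.462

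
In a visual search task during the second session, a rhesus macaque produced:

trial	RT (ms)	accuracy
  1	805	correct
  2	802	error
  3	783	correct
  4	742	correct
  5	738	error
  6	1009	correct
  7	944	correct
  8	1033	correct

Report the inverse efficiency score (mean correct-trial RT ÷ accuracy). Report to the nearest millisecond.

1181 ms

Correct trials (n=6): 805, 783, 742, 1009, 944, 1033
Mean correct RT = 5316/6 = 886.0000 ms
Proportion correct = 6/8
IES = 886.0000 / (6/8) = 1181.333 ms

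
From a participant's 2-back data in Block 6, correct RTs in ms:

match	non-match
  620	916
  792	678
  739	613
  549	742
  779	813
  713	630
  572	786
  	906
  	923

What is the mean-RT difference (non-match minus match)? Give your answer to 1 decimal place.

M(match) = 4764/7 = 680.571
M(non-match) = 7007/9 = 778.556
Difference = 778.556 − 680.571 = 97.984 ms

98.0 ms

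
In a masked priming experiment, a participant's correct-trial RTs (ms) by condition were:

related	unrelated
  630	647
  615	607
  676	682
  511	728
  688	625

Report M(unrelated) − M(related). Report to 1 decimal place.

M(related) = 3120/5 = 624.000
M(unrelated) = 3289/5 = 657.800
Difference = 657.800 − 624.000 = 33.800 ms

33.8 ms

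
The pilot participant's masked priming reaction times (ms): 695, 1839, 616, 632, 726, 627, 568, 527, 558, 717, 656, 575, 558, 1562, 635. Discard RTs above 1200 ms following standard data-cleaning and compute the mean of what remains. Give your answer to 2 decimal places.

622.31 ms

Excluded: 1562, 1839
Retained (n=13): Σ = 8090
Mean = 8090/13 = 622.3077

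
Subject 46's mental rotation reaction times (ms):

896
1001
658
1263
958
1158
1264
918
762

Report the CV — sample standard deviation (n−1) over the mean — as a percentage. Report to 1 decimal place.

21.4%

n = 9, Σ = 8878, M = 986.4444
Σ(x−M)² = 355088.222; s = √(355088.222/8) = 210.6799
CV = 210.6799 / 986.4444 = 0.21358 = 21.358%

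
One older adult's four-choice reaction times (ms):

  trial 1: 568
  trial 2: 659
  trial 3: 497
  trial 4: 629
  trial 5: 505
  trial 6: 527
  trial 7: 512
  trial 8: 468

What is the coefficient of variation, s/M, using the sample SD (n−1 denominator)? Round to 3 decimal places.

n = 8, Σ = 4365, M = 545.6250
Σ(x−M)² = 31823.875; s = √(31823.875/7) = 67.4260
CV = 67.4260 / 545.6250 = 0.12358

0.124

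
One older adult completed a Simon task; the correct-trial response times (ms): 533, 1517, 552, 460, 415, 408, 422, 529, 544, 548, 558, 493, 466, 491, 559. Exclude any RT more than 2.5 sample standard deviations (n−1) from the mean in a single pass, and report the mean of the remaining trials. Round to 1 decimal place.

498.4 ms

n = 15, ΣRT = 8495, M = 566.333
Σ(x−M)² = 1008665.33; s = √(1008665.33/14) = 268.417
Cutoffs: 566.333 ± 2.5·268.417 → [-104.7, 1237.4]
Outside: 1517 → excluded.
Retained (n=14): Σ = 6978, mean = 6978/14 = 498.429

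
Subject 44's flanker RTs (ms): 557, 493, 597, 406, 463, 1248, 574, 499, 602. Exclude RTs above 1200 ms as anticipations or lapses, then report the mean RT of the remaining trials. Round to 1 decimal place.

523.9 ms

Excluded: 1248
Retained (n=8): Σ = 4191
Mean = 4191/8 = 523.8750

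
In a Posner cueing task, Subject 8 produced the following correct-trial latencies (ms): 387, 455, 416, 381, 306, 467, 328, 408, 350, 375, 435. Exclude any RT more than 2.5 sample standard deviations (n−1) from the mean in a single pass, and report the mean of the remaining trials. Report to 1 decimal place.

n = 11, ΣRT = 4308, M = 391.636
Σ(x−M)² = 25964.55; s = √(25964.55/10) = 50.955
Cutoffs: 391.636 ± 2.5·50.955 → [264.2, 519.0]
No RTs fall outside the cutoffs; all 11 retained. Mean = 4308/11 = 391.636

391.6 ms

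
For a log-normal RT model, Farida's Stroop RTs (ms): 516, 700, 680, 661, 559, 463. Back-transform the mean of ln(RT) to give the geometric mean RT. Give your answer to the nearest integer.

590 ms

ln(RT): 6.2461, 6.5511, 6.5221, 6.4938, 6.3261, 6.1377
Mean ln(RT) = 38.2769/6 = 6.37949
Geometric mean = exp(6.37949) = 589.62 ms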